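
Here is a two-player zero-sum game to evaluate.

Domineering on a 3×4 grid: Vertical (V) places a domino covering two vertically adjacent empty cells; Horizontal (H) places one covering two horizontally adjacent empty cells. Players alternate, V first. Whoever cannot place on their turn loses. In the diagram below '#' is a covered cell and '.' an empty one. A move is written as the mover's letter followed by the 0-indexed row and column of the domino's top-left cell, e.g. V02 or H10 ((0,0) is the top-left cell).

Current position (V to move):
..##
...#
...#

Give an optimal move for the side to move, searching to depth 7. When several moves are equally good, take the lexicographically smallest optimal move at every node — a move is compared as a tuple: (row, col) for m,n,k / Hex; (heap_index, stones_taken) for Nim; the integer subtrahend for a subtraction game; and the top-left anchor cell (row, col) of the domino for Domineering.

ply 1, V at ..##/...#/...# | V00=-1→#.##/#..#/...#; V01=+1→.###/.#.#/...#*; V10=-1→..##/#..#/#..#; V11=+1→..##/.#.#/.#.#; V12=-1→..##/..##/..##
ply 2, H at .###/.#.#/...# | H20=-1→.###/.#.#/##.#*; H21=-1→.###/.#.#/.###
ply 3, V at .###/.#.#/##.# | V00=+1→####/##.#/##.#*; V12=+1→.###/.###/####
ply 4: ####/##.#/##.# is terminal -1 (H); from ..##/...#/...# depth 7

V's best at [..##/...#/...#]: V01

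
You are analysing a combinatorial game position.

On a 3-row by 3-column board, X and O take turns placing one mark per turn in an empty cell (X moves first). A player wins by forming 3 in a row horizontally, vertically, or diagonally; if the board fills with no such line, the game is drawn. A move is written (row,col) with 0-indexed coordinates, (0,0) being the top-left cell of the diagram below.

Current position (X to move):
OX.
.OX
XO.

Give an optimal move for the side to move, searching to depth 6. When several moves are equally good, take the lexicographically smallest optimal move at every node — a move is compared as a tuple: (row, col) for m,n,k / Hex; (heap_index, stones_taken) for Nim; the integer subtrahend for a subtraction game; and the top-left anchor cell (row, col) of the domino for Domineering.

[OX./.OX/XO.] X move#1: (0,2):-1/OXX/.OX/XO., (1,0):-1/OX./XOX/XO., (2,2):+0/OX./.OX/XOX*
[OX./.OX/XOX] O move#2: (0,2):+0/OXO/.OX/XOX*, (1,0):-1/OX./OOX/XOX
[OXO/.OX/XOX] X move#3: (1,0):+0/OXO/XOX/XOX*
[OXO/XOX/XOX] end (terminal +0, O#4); searched OX./.OX/XO. to 6

X's best at [OX./.OX/XO.]: (2,2)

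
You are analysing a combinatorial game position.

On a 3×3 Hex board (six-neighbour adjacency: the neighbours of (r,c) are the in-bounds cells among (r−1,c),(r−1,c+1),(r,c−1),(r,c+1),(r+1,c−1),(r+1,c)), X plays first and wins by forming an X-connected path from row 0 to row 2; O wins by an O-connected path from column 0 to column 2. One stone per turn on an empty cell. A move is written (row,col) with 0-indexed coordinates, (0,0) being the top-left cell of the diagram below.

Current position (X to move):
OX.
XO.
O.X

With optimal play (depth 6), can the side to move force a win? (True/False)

p1 X@[OX./XO./O.X]: (0,2)[OXX/XO./O.X]-1* (1,2)[OX./XOX/O.X]-1 (2,1)[OX./XO./OXX]-1
p2 O@[OXX/XO./O.X]: (1,2)[OXX/XOO/O.X]+1* (2,1)[OXX/XO./OOX]-1
p3 X@[OXX/XOO/O.X] terminal -1; root [OX./XO./O.X] d6

X winning at [OX./XO./O.X]: False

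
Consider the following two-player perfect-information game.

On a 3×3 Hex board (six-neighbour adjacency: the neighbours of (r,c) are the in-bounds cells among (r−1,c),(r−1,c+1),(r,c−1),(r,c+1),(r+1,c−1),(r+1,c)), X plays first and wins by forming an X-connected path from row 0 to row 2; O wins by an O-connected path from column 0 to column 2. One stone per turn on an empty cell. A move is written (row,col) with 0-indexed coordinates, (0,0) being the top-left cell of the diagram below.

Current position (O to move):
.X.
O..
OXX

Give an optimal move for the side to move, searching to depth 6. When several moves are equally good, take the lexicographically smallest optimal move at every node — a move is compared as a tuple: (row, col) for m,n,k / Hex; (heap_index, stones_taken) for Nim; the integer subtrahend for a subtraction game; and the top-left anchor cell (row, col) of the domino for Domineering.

ply 1, O at .X./O../OXX | (0,0)=-1→OX./O../OXX; (0,2)=-1→.XO/O../OXX; (1,1)=+1→.X./OO./OXX*; (1,2)=-1→.X./O.O/OXX
ply 2, X at .X./OO./OXX | (0,0)=-1→XX./OO./OXX*; (0,2)=-1→.XX/OO./OXX; (1,2)=-1→.X./OOX/OXX
ply 3, O at XX./OO./OXX | (0,2)=+1→XXO/OO./OXX*; (1,2)=+1→XX./OOO/OXX
ply 4: XXO/OO./OXX is terminal -1 (X); from .X./O../OXX depth 6

O's best at [.X./O../OXX]: (1,1)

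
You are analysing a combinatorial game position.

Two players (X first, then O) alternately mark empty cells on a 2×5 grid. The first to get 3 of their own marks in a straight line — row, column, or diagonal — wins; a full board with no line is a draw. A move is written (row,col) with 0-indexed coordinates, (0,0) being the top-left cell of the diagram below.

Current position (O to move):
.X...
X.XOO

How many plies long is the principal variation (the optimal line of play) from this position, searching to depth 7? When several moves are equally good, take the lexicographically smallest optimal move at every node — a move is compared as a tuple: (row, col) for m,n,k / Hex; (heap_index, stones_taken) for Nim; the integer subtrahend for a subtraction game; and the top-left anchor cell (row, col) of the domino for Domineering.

p1 O@[.X.../X.XOO]: (0,0)[OX.../X.XOO]-1* (0,2)[.XO../X.XOO]-1 (0,3)[.X.O./X.XOO]-1 (0,4)[.X..O/X.XOO]-1 (1,1)[.X.../XOXOO]-1
p2 X@[OX.../X.XOO]: (0,2)[OXX../X.XOO]+1* (0,3)[OX.X./X.XOO]+1 (0,4)[OX..X/X.XOO]+0 (1,1)[OX.../XXXOO]+1
p3 O@[OXX../X.XOO]: (0,3)[OXXO./X.XOO]-1* (0,4)[OXX.O/X.XOO]-1 (1,1)[OXX../XOXOO]-1
p4 X@[OXXO./X.XOO]: (0,4)[OXXOX/X.XOO]+0 (1,1)[OXXO./XXXOO]+1*
p5 O@[OXXO./XXXOO] terminal -1; root [.X.../X.XOO] d7

PV length from [.X.../X.XOO]: 4 plies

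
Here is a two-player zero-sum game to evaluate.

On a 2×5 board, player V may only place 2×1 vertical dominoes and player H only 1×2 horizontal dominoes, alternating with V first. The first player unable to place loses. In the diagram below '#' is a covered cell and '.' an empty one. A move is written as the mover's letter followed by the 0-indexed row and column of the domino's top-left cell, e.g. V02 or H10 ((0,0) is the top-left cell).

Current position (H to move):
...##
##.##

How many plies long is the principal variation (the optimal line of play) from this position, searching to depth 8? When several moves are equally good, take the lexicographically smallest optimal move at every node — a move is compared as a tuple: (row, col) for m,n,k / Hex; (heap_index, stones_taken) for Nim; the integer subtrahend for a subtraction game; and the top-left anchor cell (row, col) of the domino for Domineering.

ply 1, H at ...##/##.## | H00=-1→##.##/##.##; H01=+1→.####/##.##*
ply 2: .####/##.## is terminal -1 (V); from ...##/##.## depth 8

PV length from [...##/##.##]: 1 ply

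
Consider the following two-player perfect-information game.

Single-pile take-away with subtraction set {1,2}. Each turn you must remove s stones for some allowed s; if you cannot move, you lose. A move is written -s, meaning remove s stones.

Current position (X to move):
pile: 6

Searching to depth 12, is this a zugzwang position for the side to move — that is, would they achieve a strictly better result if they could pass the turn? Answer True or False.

zugzwang(6, X) = True

[6] X move#1: -1:-1/5*, -2:-1/4
[5] O move#2: -1:-1/4, -2:+1/3*
[3] X move#3: -1:-1/2*, -2:-1/1
[2] O move#4: -1:-1/1, -2:+1/0*
[0] end (terminal -1, X#5); searched 6 to 12
if X skipped the turn, O would face:
~ [6] O move#1: -1:-1/5*, -2:-1/4
~ [5] X move#2: -1:-1/4, -2:+1/3*
~ [3] O move#3: -1:-1/2*, -2:-1/1
~ [2] X move#4: -1:-1/1, -2:+1/0*
~ [0] end (terminal -1, O#5); searched 6 to 12
compare (X): move=-1 vs pass=+1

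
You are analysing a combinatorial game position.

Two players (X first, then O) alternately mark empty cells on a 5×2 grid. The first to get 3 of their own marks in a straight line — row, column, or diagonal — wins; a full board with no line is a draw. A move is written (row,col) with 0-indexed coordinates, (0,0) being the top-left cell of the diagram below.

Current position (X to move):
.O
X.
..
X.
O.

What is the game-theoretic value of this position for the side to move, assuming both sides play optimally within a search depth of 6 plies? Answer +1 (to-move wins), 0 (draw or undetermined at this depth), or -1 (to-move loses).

value(.O/X./../X./O., X) = +1

ply 1, X at .O/X./../X./O. | (0,0)=+0→XO/X./../X./O.; (1,1)=+0→.O/XX/../X./O.; (2,0)=+1→.O/X./X./X./O.*; (2,1)=+1→.O/X./.X/X./O.; (3,1)=+1→.O/X./../XX/O.; (4,1)=+0→.O/X./../X./OX
ply 2: .O/X./X./X./O. is terminal -1 (O); from .O/X./../X./O. depth 6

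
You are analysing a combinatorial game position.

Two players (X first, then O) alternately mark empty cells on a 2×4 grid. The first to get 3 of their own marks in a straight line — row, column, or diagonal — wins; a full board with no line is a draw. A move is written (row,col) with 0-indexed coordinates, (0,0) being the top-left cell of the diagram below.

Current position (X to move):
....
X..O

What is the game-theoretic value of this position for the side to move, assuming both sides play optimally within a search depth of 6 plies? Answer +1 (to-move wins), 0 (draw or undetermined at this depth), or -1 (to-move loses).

[..../X..O] X move#1: (0,0):+0/X.../X..O*, (0,1):+0/.X../X..O, (0,2):+0/..X./X..O, (0,3):+0/...X/X..O, (1,1):+0/..../XX.O, (1,2):+0/..../X.XO
[X.../X..O] O move#2: (0,1):+0/XO../X..O*, (0,2):+0/X.O./X..O, (0,3):+0/X..O/X..O, (1,1):+0/X.../XO.O, (1,2):+0/X.../X.OO
[XO../X..O] X move#3: (0,2):+0/XOX./X..O*, (0,3):+0/XO.X/X..O, (1,1):+0/XO../XX.O, (1,2):+0/XO../X.XO
[XOX./X..O] O move#4: (0,3):+0/XOXO/X..O*, (1,1):+0/XOX./XO.O, (1,2):+0/XOX./X.OO
[XOXO/X..O] X move#5: (1,1):+0/XOXO/XX.O*, (1,2):+0/XOXO/X.XO
[XOXO/XX.O] O move#6: (1,2):+0/XOXO/XXOO*
[XOXO/XXOO] end (terminal +0, X#7); searched ..../X..O to 6

value(..../X..O, X) = 0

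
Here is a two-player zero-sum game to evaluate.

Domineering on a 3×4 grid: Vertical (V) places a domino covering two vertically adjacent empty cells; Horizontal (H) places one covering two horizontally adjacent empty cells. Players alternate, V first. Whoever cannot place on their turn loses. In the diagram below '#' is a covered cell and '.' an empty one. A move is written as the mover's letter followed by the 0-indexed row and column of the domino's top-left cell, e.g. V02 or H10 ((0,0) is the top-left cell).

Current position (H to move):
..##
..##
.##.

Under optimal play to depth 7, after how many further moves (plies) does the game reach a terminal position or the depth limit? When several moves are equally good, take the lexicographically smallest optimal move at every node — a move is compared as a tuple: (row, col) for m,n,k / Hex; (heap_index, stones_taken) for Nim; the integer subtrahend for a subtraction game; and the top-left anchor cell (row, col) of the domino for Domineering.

PV length from [..##/..##/.##.]: 1 ply

p1 H@[..##/..##/.##.]: H00[####/..##/.##.]-1 H10[..##/####/.##.]+1*
p2 V@[..##/####/.##.] terminal -1; root [..##/..##/.##.] d7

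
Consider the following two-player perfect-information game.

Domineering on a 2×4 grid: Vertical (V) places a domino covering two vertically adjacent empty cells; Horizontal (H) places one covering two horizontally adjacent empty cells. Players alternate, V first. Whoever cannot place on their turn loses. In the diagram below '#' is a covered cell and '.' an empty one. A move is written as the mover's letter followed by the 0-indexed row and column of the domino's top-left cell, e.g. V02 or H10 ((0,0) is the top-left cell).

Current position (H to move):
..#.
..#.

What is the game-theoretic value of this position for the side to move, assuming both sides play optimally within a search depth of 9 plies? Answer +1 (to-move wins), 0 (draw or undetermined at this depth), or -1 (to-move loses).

[..#./..#.] H move#1: H00:+1/###./..#.*, H10:+1/..#./###.
[###./..#.] V move#2: V03:-1/####/..##*
[####/..##] H move#3: H10:+1/####/####*
[####/####] end (terminal -1, V#4); searched ..#./..#. to 9

value(..#./..#., H) = +1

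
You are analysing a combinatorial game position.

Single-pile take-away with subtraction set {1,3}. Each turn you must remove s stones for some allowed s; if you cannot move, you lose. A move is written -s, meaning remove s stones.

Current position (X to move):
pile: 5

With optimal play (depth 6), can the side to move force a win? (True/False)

[5] X move#1: -1:+1/4*, -3:+1/2
[4] O move#2: -1:-1/3*, -3:-1/1
[3] X move#3: -1:+1/2*, -3:+1/0
[2] O move#4: -1:-1/1*
[1] X move#5: -1:+1/0*
[0] end (terminal -1, O#6); searched 5 to 6

X winning at [5]: True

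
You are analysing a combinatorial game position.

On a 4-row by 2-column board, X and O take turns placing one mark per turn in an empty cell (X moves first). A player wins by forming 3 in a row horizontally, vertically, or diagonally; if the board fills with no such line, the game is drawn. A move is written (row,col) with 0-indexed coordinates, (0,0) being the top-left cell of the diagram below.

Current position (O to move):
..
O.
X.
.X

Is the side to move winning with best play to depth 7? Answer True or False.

O winning at [../O./X./.X]: False

p1 O@[../O./X./.X]: (0,0)[O./O./X./.X]+0* (0,1)[.O/O./X./.X]+0 (1,1)[../OO/X./.X]+0 (2,1)[../O./XO/.X]+0 (3,0)[../O./X./OX]+0
p2 X@[O./O./X./.X]: (0,1)[OX/O./X./.X]+0* (1,1)[O./OX/X./.X]+0 (2,1)[O./O./XX/.X]+0 (3,0)[O./O./X./XX]+0
p3 O@[OX/O./X./.X]: (1,1)[OX/OO/X./.X]+0* (2,1)[OX/O./XO/.X]+0 (3,0)[OX/O./X./OX]+0
p4 X@[OX/OO/X./.X]: (2,1)[OX/OO/XX/.X]+0* (3,0)[OX/OO/X./XX]+0
p5 O@[OX/OO/XX/.X]: (3,0)[OX/OO/XX/OX]+0*
p6 X@[OX/OO/XX/OX] terminal +0; root [../O./X./.X] d7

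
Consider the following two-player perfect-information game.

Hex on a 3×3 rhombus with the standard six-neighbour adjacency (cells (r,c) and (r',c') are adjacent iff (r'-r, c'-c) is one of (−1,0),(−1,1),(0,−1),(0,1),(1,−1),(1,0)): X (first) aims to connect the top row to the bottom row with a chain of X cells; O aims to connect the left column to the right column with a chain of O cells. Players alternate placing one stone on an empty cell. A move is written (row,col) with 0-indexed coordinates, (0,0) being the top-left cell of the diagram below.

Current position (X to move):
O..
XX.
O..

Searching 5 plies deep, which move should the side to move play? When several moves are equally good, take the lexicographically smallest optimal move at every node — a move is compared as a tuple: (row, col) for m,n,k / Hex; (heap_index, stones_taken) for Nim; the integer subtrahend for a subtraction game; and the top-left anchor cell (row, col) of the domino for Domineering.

p1 X@[O../XX./O..]: (0,1)[OX./XX./O..]-1 (0,2)[O.X/XX./O..]-1 (1,2)[O../XXX/O..]+1* (2,1)[O../XX./OX.]+1 (2,2)[O../XX./O.X]+1
p2 O@[O../XXX/O..]: (0,1)[OO./XXX/O..]-1* (0,2)[O.O/XXX/O..]-1 (2,1)[O../XXX/OO.]-1 (2,2)[O../XXX/O.O]-1
p3 X@[OO./XXX/O..]: (0,2)[OOX/XXX/O..]+1* (2,1)[OO./XXX/OX.]-1 (2,2)[OO./XXX/O.X]-1
p4 O@[OOX/XXX/O..]: (2,1)[OOX/XXX/OO.]-1* (2,2)[OOX/XXX/O.O]-1
p5 X@[OOX/XXX/OO.]: (2,2)[OOX/XXX/OOX]+1*
p6 O@[OOX/XXX/OOX] terminal -1; root [O../XX./O..] d5

X's best at [O../XX./O..]: (1,2)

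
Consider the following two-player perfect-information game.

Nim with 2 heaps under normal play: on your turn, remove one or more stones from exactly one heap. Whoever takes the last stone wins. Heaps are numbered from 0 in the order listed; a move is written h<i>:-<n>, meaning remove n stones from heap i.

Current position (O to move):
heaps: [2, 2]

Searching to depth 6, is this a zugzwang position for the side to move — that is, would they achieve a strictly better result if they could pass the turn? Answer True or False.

zugzwang((2,2), O) = True

[(2,2)] O move#1: h0:-1:-1/(1,2)*, h0:-2:-1/(0,2), h1:-1:-1/(2,1), h1:-2:-1/(2,0)
[(1,2)] X move#2: h0:-1:-1/(0,2), h1:-1:+1/(1,1)*, h1:-2:-1/(1,0)
[(1,1)] O move#3: h0:-1:-1/(0,1)*, h1:-1:-1/(1,0)
[(0,1)] X move#4: h1:-1:+1/(0,0)*
[(0,0)] end (terminal -1, O#5); searched (2,2) to 6
suppose O passes — search the same position with X to move:
pass> [(2,2)] X move#1: h0:-1:-1/(1,2)*, h0:-2:-1/(0,2), h1:-1:-1/(2,1), h1:-2:-1/(2,0)
pass> [(1,2)] O move#2: h0:-1:-1/(0,2), h1:-1:+1/(1,1)*, h1:-2:-1/(1,0)
pass> [(1,1)] X move#3: h0:-1:-1/(0,1)*, h1:-1:-1/(1,0)
pass> [(0,1)] O move#4: h1:-1:+1/(0,0)*
pass> [(0,0)] end (terminal -1, X#5); searched (2,2) to 6
for O: play -1, pass +1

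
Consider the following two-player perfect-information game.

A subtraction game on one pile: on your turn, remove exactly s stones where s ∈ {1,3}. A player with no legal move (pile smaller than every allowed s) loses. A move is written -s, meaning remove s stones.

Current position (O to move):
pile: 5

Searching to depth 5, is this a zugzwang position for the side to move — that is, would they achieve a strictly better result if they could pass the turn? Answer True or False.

zugzwang(5, O) = False

[5] O move#1: -1:+1/4*, -3:+1/2
[4] X move#2: -1:-1/3*, -3:-1/1
[3] O move#3: -1:+1/2*, -3:+1/0
[2] X move#4: -1:-1/1*
[1] O move#5: -1:+1/0*
[0] end (terminal -1, X#6); searched 5 to 5
if O skipped the turn, X would face:
~ [5] X move#1: -1:+1/4*, -3:+1/2
~ [4] O move#2: -1:-1/3*, -3:-1/1
~ [3] X move#3: -1:+1/2*, -3:+1/0
~ [2] O move#4: -1:-1/1*
~ [1] X move#5: -1:+1/0*
~ [0] end (terminal -1, O#6); searched 5 to 5
compare (O): move=+1 vs pass=-1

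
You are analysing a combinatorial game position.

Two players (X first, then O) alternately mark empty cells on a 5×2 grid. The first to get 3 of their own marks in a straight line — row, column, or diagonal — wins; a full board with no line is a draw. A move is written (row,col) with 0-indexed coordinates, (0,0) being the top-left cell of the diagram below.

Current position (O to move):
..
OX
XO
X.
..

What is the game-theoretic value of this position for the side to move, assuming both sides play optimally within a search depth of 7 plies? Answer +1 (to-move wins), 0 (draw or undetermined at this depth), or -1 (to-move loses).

value(../OX/XO/X./.., O) = 0

ply 1, O at ../OX/XO/X./.. | (0,0)=-1→O./OX/XO/X./..; (0,1)=-1→.O/OX/XO/X./..; (3,1)=-1→../OX/XO/XO/..; (4,0)=+0→../OX/XO/X./O.*; (4,1)=-1→../OX/XO/X./.O
ply 2, X at ../OX/XO/X./O. | (0,0)=+0→X./OX/XO/X./O.*; (0,1)=+0→.X/OX/XO/X./O.; (3,1)=+0→../OX/XO/XX/O.; (4,1)=+0→../OX/XO/X./OX
ply 3, O at X./OX/XO/X./O. | (0,1)=+0→XO/OX/XO/X./O.*; (3,1)=+0→X./OX/XO/XO/O.; (4,1)=+0→X./OX/XO/X./OO
ply 4, X at XO/OX/XO/X./O. | (3,1)=+0→XO/OX/XO/XX/O.*; (4,1)=+0→XO/OX/XO/X./OX
ply 5, O at XO/OX/XO/XX/O. | (4,1)=+0→XO/OX/XO/XX/OO*
ply 6: XO/OX/XO/XX/OO is terminal +0 (X); from ../OX/XO/X./.. depth 7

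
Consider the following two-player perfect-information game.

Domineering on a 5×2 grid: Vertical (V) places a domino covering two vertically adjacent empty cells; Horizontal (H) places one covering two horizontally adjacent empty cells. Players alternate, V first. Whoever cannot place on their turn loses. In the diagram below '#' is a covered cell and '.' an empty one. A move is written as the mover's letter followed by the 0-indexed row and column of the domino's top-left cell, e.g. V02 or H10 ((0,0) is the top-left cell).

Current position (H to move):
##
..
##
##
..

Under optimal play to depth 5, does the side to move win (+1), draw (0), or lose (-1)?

value(##/../##/##/.., H) = +1

[##/../##/##/..] H move#1: H10:+1/##/##/##/##/..*, H40:+1/##/../##/##/##
[##/##/##/##/..] end (terminal -1, V#2); searched ##/../##/##/.. to 5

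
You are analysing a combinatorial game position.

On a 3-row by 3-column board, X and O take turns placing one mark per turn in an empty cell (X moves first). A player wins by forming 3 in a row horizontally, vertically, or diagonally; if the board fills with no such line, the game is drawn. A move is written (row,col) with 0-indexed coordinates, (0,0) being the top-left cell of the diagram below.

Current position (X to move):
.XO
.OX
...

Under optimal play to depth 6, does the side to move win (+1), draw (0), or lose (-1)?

[.XO/.OX/...] X move#1: (0,0):-1/XXO/.OX/..., (1,0):-1/.XO/XOX/..., (2,0):+0/.XO/.OX/X..*, (2,1):-1/.XO/.OX/.X., (2,2):-1/.XO/.OX/..X
[.XO/.OX/X..] O move#2: (0,0):+0/OXO/.OX/X..*, (1,0):+0/.XO/OOX/X.., (2,1):+0/.XO/.OX/XO., (2,2):+0/.XO/.OX/X.O
[OXO/.OX/X..] X move#3: (1,0):-1/OXO/XOX/X.., (2,1):-1/OXO/.OX/XX., (2,2):+0/OXO/.OX/X.X*
[OXO/.OX/X.X] O move#4: (1,0):-1/OXO/OOX/X.X, (2,1):+0/OXO/.OX/XOX*
[OXO/.OX/XOX] X move#5: (1,0):+0/OXO/XOX/XOX*
[OXO/XOX/XOX] end (terminal +0, O#6); searched .XO/.OX/... to 6

value(.XO/.OX/..., X) = 0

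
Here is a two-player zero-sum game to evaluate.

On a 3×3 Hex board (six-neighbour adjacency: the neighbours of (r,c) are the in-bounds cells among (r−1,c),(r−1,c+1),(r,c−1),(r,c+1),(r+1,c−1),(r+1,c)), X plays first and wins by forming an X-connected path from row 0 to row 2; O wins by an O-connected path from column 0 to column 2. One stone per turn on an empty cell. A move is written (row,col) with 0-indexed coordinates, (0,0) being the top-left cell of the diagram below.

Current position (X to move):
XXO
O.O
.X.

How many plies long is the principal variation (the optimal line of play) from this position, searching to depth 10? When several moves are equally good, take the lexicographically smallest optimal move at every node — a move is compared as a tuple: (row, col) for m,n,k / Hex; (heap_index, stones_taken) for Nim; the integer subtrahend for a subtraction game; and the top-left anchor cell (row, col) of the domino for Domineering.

ply 1, X at XXO/O.O/.X. | (1,1)=+1→XXO/OXO/.X.*; (2,0)=-1→XXO/O.O/XX.; (2,2)=-1→XXO/O.O/.XX
ply 2: XXO/OXO/.X. is terminal -1 (O); from XXO/O.O/.X. depth 10

PV length from [XXO/O.O/.X.]: 1 ply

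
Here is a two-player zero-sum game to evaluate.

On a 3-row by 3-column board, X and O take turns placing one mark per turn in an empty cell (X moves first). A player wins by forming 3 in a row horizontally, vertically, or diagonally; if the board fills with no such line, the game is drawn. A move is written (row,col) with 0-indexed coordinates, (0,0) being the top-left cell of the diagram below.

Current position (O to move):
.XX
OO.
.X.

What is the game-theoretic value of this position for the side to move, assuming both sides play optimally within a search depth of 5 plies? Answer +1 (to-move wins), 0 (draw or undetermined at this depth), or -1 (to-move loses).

p1 O@[.XX/OO./.X.]: (0,0)[OXX/OO./.X.]+1* (1,2)[.XX/OOO/.X.]+1 (2,0)[.XX/OO./OX.]-1 (2,2)[.XX/OO./.XO]-1
p2 X@[OXX/OO./.X.]: (1,2)[OXX/OOX/.X.]-1* (2,0)[OXX/OO./XX.]-1 (2,2)[OXX/OO./.XX]-1
p3 O@[OXX/OOX/.X.]: (2,0)[OXX/OOX/OX.]+1* (2,2)[OXX/OOX/.XO]+1
p4 X@[OXX/OOX/OX.] terminal -1; root [.XX/OO./.X.] d5

value(.XX/OO./.X., O) = +1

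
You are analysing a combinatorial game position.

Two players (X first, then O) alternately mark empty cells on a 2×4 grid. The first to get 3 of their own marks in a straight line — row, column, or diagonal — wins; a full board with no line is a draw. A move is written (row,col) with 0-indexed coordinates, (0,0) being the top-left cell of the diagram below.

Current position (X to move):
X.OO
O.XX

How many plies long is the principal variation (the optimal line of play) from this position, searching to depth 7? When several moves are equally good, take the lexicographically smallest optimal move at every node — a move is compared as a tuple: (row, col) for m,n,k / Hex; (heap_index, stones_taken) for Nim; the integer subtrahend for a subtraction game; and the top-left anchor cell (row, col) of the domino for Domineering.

p1 X@[X.OO/O.XX]: (0,1)[XXOO/O.XX]+0 (1,1)[X.OO/OXXX]+1*
p2 O@[X.OO/OXXX] terminal -1; root [X.OO/O.XX] d7

PV length from [X.OO/O.XX]: 1 ply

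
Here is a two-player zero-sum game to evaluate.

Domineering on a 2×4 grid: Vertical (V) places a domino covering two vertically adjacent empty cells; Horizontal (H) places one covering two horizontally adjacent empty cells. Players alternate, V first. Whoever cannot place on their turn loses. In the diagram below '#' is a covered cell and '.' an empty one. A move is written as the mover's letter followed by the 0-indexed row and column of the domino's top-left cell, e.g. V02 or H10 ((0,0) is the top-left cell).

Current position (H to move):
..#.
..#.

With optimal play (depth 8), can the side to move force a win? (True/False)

[..#./..#.] H move#1: H00:+1/###./..#.*, H10:+1/..#./###.
[###./..#.] V move#2: V03:-1/####/..##*
[####/..##] H move#3: H10:+1/####/####*
[####/####] end (terminal -1, V#4); searched ..#./..#. to 8

H winning at [..#./..#.]: True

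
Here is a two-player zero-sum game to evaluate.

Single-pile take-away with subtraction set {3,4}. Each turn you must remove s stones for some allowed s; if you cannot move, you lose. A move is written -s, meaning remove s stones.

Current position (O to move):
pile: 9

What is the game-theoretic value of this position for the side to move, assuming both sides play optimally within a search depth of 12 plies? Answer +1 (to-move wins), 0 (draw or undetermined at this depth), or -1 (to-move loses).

ply 1, O at 9 | -3=-1→6*; -4=-1→5
ply 2, X at 6 | -3=-1→3; -4=+1→2*
ply 3: 2 is terminal -1 (O); from 9 depth 12

value(9, O) = -1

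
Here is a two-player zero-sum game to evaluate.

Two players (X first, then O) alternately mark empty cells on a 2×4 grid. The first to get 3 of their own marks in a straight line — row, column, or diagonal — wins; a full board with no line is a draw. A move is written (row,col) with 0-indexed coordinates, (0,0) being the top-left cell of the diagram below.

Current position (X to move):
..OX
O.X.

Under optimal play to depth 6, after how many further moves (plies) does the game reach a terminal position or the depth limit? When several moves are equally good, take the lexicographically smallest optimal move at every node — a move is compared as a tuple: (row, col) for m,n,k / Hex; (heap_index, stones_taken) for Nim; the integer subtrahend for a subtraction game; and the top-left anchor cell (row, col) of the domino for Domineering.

[..OX/O.X.] X move#1: (0,0):+0/X.OX/O.X.*, (0,1):+0/.XOX/O.X., (1,1):+0/..OX/OXX., (1,3):+0/..OX/O.XX
[X.OX/O.X.] O move#2: (0,1):+0/XOOX/O.X.*, (1,1):+0/X.OX/OOX., (1,3):+0/X.OX/O.XO
[XOOX/O.X.] X move#3: (1,1):+0/XOOX/OXX.*, (1,3):+0/XOOX/O.XX
[XOOX/OXX.] O move#4: (1,3):+0/XOOX/OXXO*
[XOOX/OXXO] end (terminal +0, X#5); searched ..OX/O.X. to 6

PV length from [..OX/O.X.]: 4 plies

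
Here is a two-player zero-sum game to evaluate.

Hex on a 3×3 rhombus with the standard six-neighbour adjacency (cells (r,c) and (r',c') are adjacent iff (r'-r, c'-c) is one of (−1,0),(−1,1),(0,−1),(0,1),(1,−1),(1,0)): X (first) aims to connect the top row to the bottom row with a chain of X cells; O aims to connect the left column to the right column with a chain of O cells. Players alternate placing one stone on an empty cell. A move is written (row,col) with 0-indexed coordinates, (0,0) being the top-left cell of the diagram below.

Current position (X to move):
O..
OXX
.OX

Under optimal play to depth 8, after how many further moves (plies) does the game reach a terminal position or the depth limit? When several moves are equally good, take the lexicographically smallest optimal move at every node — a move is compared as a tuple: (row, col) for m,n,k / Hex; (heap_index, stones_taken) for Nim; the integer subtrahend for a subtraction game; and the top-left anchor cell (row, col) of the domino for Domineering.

PV length from [O../OXX/.OX]: 1 ply

[O../OXX/.OX] X move#1: (0,1):+1/OX./OXX/.OX*, (0,2):+1/O.X/OXX/.OX, (2,0):+1/O../OXX/XOX
[OX./OXX/.OX] end (terminal -1, O#2); searched O../OXX/.OX to 8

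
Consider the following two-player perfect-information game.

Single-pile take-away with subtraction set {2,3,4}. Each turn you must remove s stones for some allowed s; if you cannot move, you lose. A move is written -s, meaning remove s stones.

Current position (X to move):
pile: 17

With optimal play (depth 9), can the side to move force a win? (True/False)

p1 X@[17]: -2[15]-1 -3[14]-1 -4[13]+1*
p2 O@[13]: -2[11]-1* -3[10]-1 -4[9]-1
p3 X@[11]: -2[9]-1 -3[8]-1 -4[7]+1*
p4 O@[7]: -2[5]-1* -3[4]-1 -4[3]-1
p5 X@[5]: -2[3]-1 -3[2]-1 -4[1]+1*
p6 O@[1] terminal -1; root [17] d9

X winning at [17]: True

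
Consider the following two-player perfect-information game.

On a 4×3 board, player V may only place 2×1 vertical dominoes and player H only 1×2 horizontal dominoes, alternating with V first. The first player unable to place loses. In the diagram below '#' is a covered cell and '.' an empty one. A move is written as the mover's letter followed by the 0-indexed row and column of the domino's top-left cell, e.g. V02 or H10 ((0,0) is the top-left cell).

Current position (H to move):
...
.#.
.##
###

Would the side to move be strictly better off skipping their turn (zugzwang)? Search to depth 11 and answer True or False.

zugzwang(.../.#./.##/###, H) = False

p1 H@[.../.#./.##/###]: H00[##./.#./.##/###]-1* H01[.##/.#./.##/###]-1
p2 V@[##./.#./.##/###]: V02[###/.##/.##/###]+1* V10[##./##./###/###]+1
p3 H@[###/.##/.##/###] terminal -1; root [.../.#./.##/###] d11
suppose H passes — search the same position with V to move:
pass> p1 V@[.../.#./.##/###]: V00[#../##./.##/###]-1 V02[..#/.##/.##/###]+1* V10[.../##./###/###]-1
pass> p2 H@[..#/.##/.##/###]: H00[###/.##/.##/###]-1*
pass> p3 V@[###/.##/.##/###]: V10[###/###/###/###]+1*
pass> p4 H@[###/###/###/###] terminal -1; root [.../.#./.##/###] d11
for H: play -1, pass -1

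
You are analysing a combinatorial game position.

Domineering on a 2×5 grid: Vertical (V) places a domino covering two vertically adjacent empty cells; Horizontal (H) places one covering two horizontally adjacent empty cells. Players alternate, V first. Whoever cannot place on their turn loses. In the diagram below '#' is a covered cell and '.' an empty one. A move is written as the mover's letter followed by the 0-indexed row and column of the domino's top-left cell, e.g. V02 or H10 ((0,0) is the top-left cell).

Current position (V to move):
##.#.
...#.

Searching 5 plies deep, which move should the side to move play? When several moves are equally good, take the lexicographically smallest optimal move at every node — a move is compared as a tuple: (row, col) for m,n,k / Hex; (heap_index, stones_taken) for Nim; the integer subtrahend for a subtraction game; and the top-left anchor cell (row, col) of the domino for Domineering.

V's best at [##.#./...#.]: V02

p1 V@[##.#./...#.]: V02[####./..##.]+1* V04[##.##/...##]-1
p2 H@[####./..##.]: H10[####./####.]-1*
p3 V@[####./####.]: V04[#####/#####]+1*
p4 H@[#####/#####] terminal -1; root [##.#./...#.] d5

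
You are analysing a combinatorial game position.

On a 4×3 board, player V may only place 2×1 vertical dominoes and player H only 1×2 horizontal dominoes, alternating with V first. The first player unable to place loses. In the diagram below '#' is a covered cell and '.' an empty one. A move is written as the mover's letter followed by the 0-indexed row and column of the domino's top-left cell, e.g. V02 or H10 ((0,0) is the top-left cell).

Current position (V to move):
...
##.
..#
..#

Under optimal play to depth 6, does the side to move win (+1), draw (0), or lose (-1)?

[.../##./..#/..#] V move#1: V02:-1/..#/###/..#/..#, V20:+1/.../##./#.#/#.#*, V21:+1/.../##./.##/.##
[.../##./#.#/#.#] H move#2: H00:-1/##./##./#.#/#.#*, H01:-1/.##/##./#.#/#.#
[##./##./#.#/#.#] V move#3: V02:+1/###/###/#.#/#.#*, V21:+1/##./##./###/###
[###/###/#.#/#.#] end (terminal -1, H#4); searched .../##./..#/..# to 6

value(.../##./..#/..#, V) = +1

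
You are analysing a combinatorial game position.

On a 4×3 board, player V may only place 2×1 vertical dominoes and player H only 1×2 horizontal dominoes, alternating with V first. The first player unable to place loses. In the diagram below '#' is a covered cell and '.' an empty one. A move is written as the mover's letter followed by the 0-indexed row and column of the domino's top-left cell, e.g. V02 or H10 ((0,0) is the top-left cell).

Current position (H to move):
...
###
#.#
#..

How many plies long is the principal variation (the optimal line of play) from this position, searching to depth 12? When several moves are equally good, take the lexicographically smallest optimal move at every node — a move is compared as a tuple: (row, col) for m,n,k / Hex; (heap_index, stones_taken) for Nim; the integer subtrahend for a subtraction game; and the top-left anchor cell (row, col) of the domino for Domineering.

PV length from [.../###/#.#/#..]: 1 ply

ply 1, H at .../###/#.#/#.. | H00=-1→##./###/#.#/#..; H01=-1→.##/###/#.#/#..; H31=+1→.../###/#.#/###*
ply 2: .../###/#.#/### is terminal -1 (V); from .../###/#.#/#.. depth 12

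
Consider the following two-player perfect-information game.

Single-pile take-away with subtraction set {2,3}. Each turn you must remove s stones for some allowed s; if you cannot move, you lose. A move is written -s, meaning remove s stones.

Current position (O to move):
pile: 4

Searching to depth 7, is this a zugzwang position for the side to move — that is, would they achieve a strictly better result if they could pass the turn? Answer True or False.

zugzwang(4, O) = False

ply 1, O at 4 | -2=-1→2; -3=+1→1*
ply 2: 1 is terminal -1 (X); from 4 depth 7
pass branch (X moves first from the same position):
  | ply 1, X at 4 | -2=-1→2; -3=+1→1*
  | ply 2: 1 is terminal -1 (O); from 4 depth 7
O moving scores +1; O passing scores -1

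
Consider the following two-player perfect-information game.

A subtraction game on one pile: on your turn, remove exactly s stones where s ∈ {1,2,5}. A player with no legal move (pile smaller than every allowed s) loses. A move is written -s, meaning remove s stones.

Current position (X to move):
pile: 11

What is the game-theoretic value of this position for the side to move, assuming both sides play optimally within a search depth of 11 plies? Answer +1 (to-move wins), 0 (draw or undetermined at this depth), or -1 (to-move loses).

p1 X@[11]: -1[10]-1 -2[9]+1* -5[6]+1
p2 O@[9]: -1[8]-1* -2[7]-1 -5[4]-1
p3 X@[8]: -1[7]-1 -2[6]+1* -5[3]+1
p4 O@[6]: -1[5]-1* -2[4]-1 -5[1]-1
p5 X@[5]: -1[4]-1 -2[3]+1* -5[0]+1
p6 O@[3]: -1[2]-1* -2[1]-1
p7 X@[2]: -1[1]-1 -2[0]+1*
p8 O@[0] terminal -1; root [11] d11

value(11, X) = +1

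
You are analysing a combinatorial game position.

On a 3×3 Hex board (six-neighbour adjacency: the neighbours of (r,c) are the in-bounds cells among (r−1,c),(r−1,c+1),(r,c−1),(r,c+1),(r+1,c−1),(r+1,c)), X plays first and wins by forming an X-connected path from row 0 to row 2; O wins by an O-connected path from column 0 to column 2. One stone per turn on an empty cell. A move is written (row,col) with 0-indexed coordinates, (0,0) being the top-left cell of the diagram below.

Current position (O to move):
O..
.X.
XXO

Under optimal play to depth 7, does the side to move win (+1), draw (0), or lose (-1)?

ply 1, O at O../.X./XXO | (0,1)=-1→OO./.X./XXO*; (0,2)=-1→O.O/.X./XXO; (1,0)=-1→O../OX./XXO; (1,2)=-1→O../.XO/XXO
ply 2, X at OO./.X./XXO | (0,2)=+1→OOX/.X./XXO*; (1,0)=-1→OO./XX./XXO; (1,2)=-1→OO./.XX/XXO
ply 3: OOX/.X./XXO is terminal -1 (O); from O../.X./XXO depth 7

value(O../.X./XXO, O) = -1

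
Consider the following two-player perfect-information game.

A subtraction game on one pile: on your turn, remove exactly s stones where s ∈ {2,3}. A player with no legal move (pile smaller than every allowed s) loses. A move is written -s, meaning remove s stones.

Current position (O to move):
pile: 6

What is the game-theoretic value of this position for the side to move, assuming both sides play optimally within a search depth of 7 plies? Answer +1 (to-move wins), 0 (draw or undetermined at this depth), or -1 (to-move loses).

p1 O@[6]: -2[4]-1* -3[3]-1
p2 X@[4]: -2[2]-1 -3[1]+1*
p3 O@[1] terminal -1; root [6] d7

value(6, O) = -1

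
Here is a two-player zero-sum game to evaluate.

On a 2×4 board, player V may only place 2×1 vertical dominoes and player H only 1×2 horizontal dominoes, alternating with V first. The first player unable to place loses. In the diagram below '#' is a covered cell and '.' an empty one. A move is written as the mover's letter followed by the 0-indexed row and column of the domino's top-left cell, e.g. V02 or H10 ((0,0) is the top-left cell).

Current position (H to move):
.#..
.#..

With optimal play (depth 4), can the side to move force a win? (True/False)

H winning at [.#../.#..]: True

[.#../.#..] H move#1: H02:+1/.###/.#..*, H12:+1/.#../.###
[.###/.#..] V move#2: V00:-1/####/##..*
[####/##..] H move#3: H12:+1/####/####*
[####/####] end (terminal -1, V#4); searched .#../.#.. to 4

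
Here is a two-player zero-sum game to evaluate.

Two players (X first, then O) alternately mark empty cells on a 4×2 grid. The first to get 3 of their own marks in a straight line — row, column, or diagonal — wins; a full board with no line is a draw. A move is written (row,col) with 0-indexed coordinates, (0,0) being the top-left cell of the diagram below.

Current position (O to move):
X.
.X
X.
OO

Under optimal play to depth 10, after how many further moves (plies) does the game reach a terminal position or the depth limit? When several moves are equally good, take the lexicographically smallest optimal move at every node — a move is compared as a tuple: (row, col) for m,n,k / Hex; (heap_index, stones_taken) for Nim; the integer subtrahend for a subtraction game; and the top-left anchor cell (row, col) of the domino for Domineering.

p1 O@[X./.X/X./OO]: (0,1)[XO/.X/X./OO]-1 (1,0)[X./OX/X./OO]+0* (2,1)[X./.X/XO/OO]-1
p2 X@[X./OX/X./OO]: (0,1)[XX/OX/X./OO]+0* (2,1)[X./OX/XX/OO]+0
p3 O@[XX/OX/X./OO]: (2,1)[XX/OX/XO/OO]+0*
p4 X@[XX/OX/XO/OO] terminal +0; root [X./.X/X./OO] d10

PV length from [X./.X/X./OO]: 3 plies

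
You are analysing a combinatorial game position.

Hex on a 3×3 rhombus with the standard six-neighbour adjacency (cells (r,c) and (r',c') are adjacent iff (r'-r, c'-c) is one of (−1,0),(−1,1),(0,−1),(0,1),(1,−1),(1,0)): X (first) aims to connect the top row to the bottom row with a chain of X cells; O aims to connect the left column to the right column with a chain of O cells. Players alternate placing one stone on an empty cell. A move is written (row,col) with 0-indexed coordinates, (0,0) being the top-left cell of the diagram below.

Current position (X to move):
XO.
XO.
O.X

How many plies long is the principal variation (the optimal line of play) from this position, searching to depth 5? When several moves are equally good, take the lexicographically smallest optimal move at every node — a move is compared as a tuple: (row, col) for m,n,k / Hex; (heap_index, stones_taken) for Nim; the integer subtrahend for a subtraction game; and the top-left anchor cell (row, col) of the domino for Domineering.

p1 X@[XO./XO./O.X]: (0,2)[XOX/XO./O.X]-1* (1,2)[XO./XOX/O.X]-1 (2,1)[XO./XO./OXX]-1
p2 O@[XOX/XO./O.X]: (1,2)[XOX/XOO/O.X]+1* (2,1)[XOX/XO./OOX]-1
p3 X@[XOX/XOO/O.X] terminal -1; root [XO./XO./O.X] d5

PV length from [XO./XO./O.X]: 2 plies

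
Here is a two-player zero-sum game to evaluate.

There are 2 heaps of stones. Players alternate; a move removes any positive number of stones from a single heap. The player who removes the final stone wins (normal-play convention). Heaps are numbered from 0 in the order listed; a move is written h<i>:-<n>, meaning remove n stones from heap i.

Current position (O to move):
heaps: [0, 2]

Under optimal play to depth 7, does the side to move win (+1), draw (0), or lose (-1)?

[(0,2)] O move#1: h1:-1:-1/(0,1), h1:-2:+1/(0,0)*
[(0,0)] end (terminal -1, X#2); searched (0,2) to 7

value((0,2), O) = +1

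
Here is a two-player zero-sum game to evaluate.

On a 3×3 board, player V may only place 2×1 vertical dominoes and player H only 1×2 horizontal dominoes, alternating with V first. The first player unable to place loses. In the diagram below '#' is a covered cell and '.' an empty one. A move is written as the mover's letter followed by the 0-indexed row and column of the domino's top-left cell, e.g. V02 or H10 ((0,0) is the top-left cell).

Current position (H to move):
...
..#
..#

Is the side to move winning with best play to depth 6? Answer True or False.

[.../..#/..#] H move#1: H00:-1/##./..#/..#, H01:-1/.##/..#/..#, H10:+1/.../###/..#*, H20:-1/.../..#/###
[.../###/..#] end (terminal -1, V#2); searched .../..#/..# to 6

H winning at [.../..#/..#]: True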